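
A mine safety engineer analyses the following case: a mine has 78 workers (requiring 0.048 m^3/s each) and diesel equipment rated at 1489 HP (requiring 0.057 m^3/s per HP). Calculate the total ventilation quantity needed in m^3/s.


88.617 m^3/s

Airflow for workers:
Q_people = 78 * 0.048 = 3.744 m^3/s
Airflow for diesel equipment:
Q_diesel = 1489 * 0.057 = 84.873 m^3/s
Total ventilation:
Q_total = 3.744 + 84.873
= 88.617 m^3/s


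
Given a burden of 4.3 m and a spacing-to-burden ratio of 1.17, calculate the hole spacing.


5.031 m

Spacing = burden * ratio
= 4.3 * 1.17
= 5.031 m


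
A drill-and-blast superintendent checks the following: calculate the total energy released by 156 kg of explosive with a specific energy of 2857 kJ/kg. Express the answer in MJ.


Energy = mass * specific_energy / 1000
= 156 * 2857 / 1000
= 445692 / 1000
= 445.692 MJ

445.692 MJ


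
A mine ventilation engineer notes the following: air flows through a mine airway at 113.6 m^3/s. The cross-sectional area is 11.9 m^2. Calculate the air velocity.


9.5462 m/s

Velocity = flow rate / cross-sectional area
= 113.6 / 11.9
= 9.5462 m/s


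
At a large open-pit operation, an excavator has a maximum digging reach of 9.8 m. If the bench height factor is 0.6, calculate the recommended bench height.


5.88 m

Bench height = reach * factor
= 9.8 * 0.6
= 5.88 m


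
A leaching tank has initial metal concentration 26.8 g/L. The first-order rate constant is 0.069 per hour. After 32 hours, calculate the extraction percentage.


Compute the exponent:
-k * t = -0.069 * 32 = -2.208
Remaining concentration:
C = 26.8 * exp(-2.208)
= 26.8 * 0.1099202694
= 2.945863219 g/L
Extracted = 26.8 - 2.945863219 = 23.85413678 g/L
Extraction % = 23.85413678 / 26.8 * 100
= 89.008%

89.008%


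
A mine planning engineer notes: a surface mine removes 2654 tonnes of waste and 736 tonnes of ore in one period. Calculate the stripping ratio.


3.606

Stripping ratio = waste tonnage / ore tonnage
= 2654 / 736
= 3.606


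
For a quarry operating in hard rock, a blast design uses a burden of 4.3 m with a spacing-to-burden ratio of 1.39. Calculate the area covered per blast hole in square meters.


First, find the spacing:
Spacing = burden * ratio = 4.3 * 1.39
= 5.977 m
Then, calculate the area:
Area = burden * spacing = 4.3 * 5.977
= 25.7011 m^2

25.7011 m^2


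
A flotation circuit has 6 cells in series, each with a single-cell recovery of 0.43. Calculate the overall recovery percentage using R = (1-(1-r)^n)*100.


Complement of single-cell recovery:
1 - r = 1 - 0.43 = 0.57
Raise to power n:
(1 - r)^6 = 0.57^6 = 0.03429644725
Overall recovery:
R = (1 - 0.03429644725) * 100
= 96.5704%

96.5704%


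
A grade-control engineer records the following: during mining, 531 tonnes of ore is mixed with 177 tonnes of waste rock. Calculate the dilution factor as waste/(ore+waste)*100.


25.0%

Total material = ore + waste
= 531 + 177 = 708 tonnes
Dilution = waste / total * 100
= 177 / 708 * 100
= 0.25 * 100
= 25.0%


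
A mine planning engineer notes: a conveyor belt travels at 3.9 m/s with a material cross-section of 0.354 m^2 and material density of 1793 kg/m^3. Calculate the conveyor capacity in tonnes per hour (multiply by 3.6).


8911.4969 t/h

Volumetric flow = speed * area
= 3.9 * 0.354 = 1.3806 m^3/s
Mass flow = volumetric * density
= 1.3806 * 1793 = 2475.4158 kg/s
Convert to t/h: multiply by 3.6
Capacity = 2475.4158 * 3.6
= 8911.4969 t/h


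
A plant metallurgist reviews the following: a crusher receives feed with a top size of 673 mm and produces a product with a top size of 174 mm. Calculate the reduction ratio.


Reduction ratio = feed size / product size
= 673 / 174
= 3.8678

3.8678


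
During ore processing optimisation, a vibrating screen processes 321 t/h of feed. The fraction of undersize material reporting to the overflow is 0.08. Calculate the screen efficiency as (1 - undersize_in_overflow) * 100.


Screen efficiency = (1 - fraction of undersize in overflow) * 100
= (1 - 0.08) * 100
= 0.92 * 100
= 92.0%

92.0%


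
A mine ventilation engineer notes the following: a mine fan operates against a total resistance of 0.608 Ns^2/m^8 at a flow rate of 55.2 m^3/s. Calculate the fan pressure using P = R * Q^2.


1852.6003 Pa

Compute Q^2:
Q^2 = 55.2^2 = 3047.04
Compute pressure:
P = R * Q^2 = 0.608 * 3047.04
= 1852.6003 Pa


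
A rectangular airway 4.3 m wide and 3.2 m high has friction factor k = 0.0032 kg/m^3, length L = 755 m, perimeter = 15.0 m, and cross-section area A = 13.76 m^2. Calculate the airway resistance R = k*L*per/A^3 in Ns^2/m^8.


Compute the numerator:
k * L * per = 0.0032 * 755 * 15.0
= 36.24
Compute the denominator:
A^3 = 13.76^3 = 2605.285376
Resistance:
R = 36.24 / 2605.285376
= 0.0139 Ns^2/m^8

0.0139 Ns^2/m^8


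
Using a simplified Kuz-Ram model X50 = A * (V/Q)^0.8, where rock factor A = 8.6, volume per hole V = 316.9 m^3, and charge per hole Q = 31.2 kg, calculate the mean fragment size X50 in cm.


Compute V/Q:
V/Q = 316.9 / 31.2 = 10.15705128
Raise to the power 0.8:
(V/Q)^0.8 = 10.15705128^0.8 = 6.388723847
Multiply by A:
X50 = 8.6 * 6.388723847
= 54.943 cm

54.943 cm


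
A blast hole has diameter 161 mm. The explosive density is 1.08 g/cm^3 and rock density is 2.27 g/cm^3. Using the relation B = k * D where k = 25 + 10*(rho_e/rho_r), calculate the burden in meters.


First, compute k:
rho_e / rho_r = 1.08 / 2.27 = 0.4757709251
k = 25 + 10 * 0.4757709251 = 29.75770925
Then, compute burden:
B = k * D / 1000 = 29.75770925 * 161 / 1000
= 4790.991189 / 1000
= 4.791 m

4.791 m


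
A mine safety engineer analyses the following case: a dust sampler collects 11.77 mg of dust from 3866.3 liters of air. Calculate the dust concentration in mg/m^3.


3.0443 mg/m^3

Convert liters to m^3: 1 m^3 = 1000 L
Concentration = mass / volume * 1000
= 11.77 / 3866.3 * 1000
= 0.003044254197 * 1000
= 3.0443 mg/m^3


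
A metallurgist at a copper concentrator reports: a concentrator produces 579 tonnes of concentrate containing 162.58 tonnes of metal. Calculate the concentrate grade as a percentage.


28.0794%

Grade = (metal in concentrate / concentrate mass) * 100
= (162.58 / 579) * 100
= 0.2807944732 * 100
= 28.0794%


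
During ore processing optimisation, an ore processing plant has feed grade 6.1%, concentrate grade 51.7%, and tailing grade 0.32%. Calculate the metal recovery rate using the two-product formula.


95.3442%

Using the two-product formula:
R = 100 * c * (f - t) / (f * (c - t))
Numerator = 100 * 51.7 * (6.1 - 0.32)
= 100 * 51.7 * 5.78
= 29882.6
Denominator = 6.1 * (51.7 - 0.32)
= 6.1 * 51.38
= 313.418
R = 29882.6 / 313.418
= 95.3442%


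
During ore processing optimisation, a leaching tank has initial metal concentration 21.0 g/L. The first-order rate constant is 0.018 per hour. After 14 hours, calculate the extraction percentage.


Compute the exponent:
-k * t = -0.018 * 14 = -0.252
Remaining concentration:
C = 21.0 * exp(-0.252)
= 21.0 * 0.7772447381
= 16.3221395 g/L
Extracted = 21.0 - 16.3221395 = 4.677860501 g/L
Extraction % = 4.677860501 / 21.0 * 100
= 22.2755%

22.2755%


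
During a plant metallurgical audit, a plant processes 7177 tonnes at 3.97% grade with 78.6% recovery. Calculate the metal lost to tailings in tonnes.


60.9744 tonnes

Total metal in feed:
= 7177 * 3.97 / 100 = 284.9269 tonnes
Metal recovered:
= 284.9269 * 78.6 / 100 = 223.9525434 tonnes
Metal lost to tailings:
= 284.9269 - 223.9525434
= 60.9744 tonnes


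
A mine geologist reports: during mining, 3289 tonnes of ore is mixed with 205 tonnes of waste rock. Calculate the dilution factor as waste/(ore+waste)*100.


Total material = ore + waste
= 3289 + 205 = 3494 tonnes
Dilution = waste / total * 100
= 205 / 3494 * 100
= 0.05867200916 * 100
= 5.8672%

5.8672%


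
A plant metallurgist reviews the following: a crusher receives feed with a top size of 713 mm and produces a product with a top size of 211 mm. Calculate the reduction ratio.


Reduction ratio = feed size / product size
= 713 / 211
= 3.3791

3.3791


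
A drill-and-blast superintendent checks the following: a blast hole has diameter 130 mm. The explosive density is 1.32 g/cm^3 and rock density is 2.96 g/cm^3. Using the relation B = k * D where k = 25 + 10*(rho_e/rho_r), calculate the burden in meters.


First, compute k:
rho_e / rho_r = 1.32 / 2.96 = 0.4459459459
k = 25 + 10 * 0.4459459459 = 29.45945946
Then, compute burden:
B = k * D / 1000 = 29.45945946 * 130 / 1000
= 3829.72973 / 1000
= 3.8297 m

3.8297 m


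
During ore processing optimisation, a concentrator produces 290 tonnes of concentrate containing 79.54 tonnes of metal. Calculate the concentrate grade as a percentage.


27.4276%

Grade = (metal in concentrate / concentrate mass) * 100
= (79.54 / 290) * 100
= 0.2742758621 * 100
= 27.4276%


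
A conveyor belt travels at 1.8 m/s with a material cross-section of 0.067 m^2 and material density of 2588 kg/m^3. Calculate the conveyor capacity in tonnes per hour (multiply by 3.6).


Volumetric flow = speed * area
= 1.8 * 0.067 = 0.1206 m^3/s
Mass flow = volumetric * density
= 0.1206 * 2588 = 312.1128 kg/s
Convert to t/h: multiply by 3.6
Capacity = 312.1128 * 3.6
= 1123.6061 t/h

1123.6061 t/h


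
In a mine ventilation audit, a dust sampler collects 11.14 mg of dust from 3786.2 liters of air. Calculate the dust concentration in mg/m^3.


2.9423 mg/m^3

Convert liters to m^3: 1 m^3 = 1000 L
Concentration = mass / volume * 1000
= 11.14 / 3786.2 * 1000
= 0.002942264011 * 1000
= 2.9423 mg/m^3


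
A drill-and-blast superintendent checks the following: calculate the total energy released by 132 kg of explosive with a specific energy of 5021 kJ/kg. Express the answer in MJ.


Energy = mass * specific_energy / 1000
= 132 * 5021 / 1000
= 662772 / 1000
= 662.772 MJ

662.772 MJ


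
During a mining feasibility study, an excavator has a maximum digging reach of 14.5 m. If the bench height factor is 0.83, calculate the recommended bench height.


Bench height = reach * factor
= 14.5 * 0.83
= 12.035 m

12.035 m


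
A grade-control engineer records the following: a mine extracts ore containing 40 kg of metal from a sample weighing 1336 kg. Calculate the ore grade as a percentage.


2.994%

Ore grade = (metal mass / ore mass) * 100
= (40 / 1336) * 100
= 0.02994011976 * 100
= 2.994%


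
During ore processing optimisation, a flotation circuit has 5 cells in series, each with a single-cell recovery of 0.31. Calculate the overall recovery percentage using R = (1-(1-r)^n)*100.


Complement of single-cell recovery:
1 - r = 1 - 0.31 = 0.69
Raise to power n:
(1 - r)^5 = 0.69^5 = 0.1564031349
Overall recovery:
R = (1 - 0.1564031349) * 100
= 84.3597%

84.3597%


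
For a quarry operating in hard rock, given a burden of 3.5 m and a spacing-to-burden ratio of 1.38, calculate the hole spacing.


Spacing = burden * ratio
= 3.5 * 1.38
= 4.83 m

4.83 m


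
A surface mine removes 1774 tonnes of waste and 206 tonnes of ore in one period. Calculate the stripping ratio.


Stripping ratio = waste tonnage / ore tonnage
= 1774 / 206
= 8.6117

8.6117


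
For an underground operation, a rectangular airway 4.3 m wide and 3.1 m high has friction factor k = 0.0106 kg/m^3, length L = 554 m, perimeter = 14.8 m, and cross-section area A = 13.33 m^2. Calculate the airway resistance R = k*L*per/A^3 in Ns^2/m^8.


Compute the numerator:
k * L * per = 0.0106 * 554 * 14.8
= 86.91152
Compute the denominator:
A^3 = 13.33^3 = 2368.593037
Resistance:
R = 86.91152 / 2368.593037
= 0.0367 Ns^2/m^8

0.0367 Ns^2/m^8


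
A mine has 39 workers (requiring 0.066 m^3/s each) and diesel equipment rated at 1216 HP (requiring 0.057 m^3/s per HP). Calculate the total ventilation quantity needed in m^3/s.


Airflow for workers:
Q_people = 39 * 0.066 = 2.574 m^3/s
Airflow for diesel equipment:
Q_diesel = 1216 * 0.057 = 69.312 m^3/s
Total ventilation:
Q_total = 2.574 + 69.312
= 71.886 m^3/s

71.886 m^3/s


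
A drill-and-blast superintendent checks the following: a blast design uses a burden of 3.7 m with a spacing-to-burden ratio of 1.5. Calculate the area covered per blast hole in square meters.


20.535 m^2

First, find the spacing:
Spacing = burden * ratio = 3.7 * 1.5
= 5.55 m
Then, calculate the area:
Area = burden * spacing = 3.7 * 5.55
= 20.535 m^2


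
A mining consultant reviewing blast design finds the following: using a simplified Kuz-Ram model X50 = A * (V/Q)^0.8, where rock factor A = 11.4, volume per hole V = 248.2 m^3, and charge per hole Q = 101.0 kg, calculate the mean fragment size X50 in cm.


23.404 cm

Compute V/Q:
V/Q = 248.2 / 101.0 = 2.457425743
Raise to the power 0.8:
(V/Q)^0.8 = 2.457425743^0.8 = 2.052978129
Multiply by A:
X50 = 11.4 * 2.052978129
= 23.404 cm


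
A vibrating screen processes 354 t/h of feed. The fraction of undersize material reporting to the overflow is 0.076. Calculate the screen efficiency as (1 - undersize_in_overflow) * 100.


92.4%

Screen efficiency = (1 - fraction of undersize in overflow) * 100
= (1 - 0.076) * 100
= 0.924 * 100
= 92.4%


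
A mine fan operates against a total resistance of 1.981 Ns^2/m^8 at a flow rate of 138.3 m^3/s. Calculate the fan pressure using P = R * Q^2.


Compute Q^2:
Q^2 = 138.3^2 = 19126.89
Compute pressure:
P = R * Q^2 = 1.981 * 19126.89
= 37890.3691 Pa

37890.3691 Pa


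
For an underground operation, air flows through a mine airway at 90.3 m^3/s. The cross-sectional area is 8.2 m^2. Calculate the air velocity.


11.0122 m/s

Velocity = flow rate / cross-sectional area
= 90.3 / 8.2
= 11.0122 m/s


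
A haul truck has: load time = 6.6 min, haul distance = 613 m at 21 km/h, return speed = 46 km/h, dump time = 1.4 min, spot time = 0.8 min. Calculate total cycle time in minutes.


Convert haul speed to m/min: 21 * 1000/60 = 350 m/min
Haul time = 613 / 350 = 1.751428571 min
Convert return speed to m/min: 46 * 1000/60 = 766.6666667 m/min
Return time = 613 / 766.6666667 = 0.7995652174 min
Total cycle time:
= 6.6 + 1.751428571 + 1.4 + 0.7995652174 + 0.8
= 11.351 min

11.351 min


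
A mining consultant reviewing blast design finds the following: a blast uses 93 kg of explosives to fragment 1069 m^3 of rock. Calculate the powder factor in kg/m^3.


0.087 kg/m^3

Powder factor = explosive mass / rock volume
= 93 / 1069
= 0.087 kg/m^3


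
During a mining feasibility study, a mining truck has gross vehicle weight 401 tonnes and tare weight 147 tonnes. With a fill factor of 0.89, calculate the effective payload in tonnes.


226.06 tonnes

Maximum payload = gross - tare
= 401 - 147 = 254 tonnes
Effective payload = max payload * fill factor
= 254 * 0.89
= 226.06 tonnes


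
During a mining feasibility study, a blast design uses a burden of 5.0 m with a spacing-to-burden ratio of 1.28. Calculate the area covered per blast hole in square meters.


32.0 m^2

First, find the spacing:
Spacing = burden * ratio = 5.0 * 1.28
= 6.4 m
Then, calculate the area:
Area = burden * spacing = 5.0 * 6.4
= 32.0 m^2


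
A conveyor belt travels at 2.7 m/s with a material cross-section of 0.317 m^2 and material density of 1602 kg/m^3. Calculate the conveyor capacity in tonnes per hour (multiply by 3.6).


Volumetric flow = speed * area
= 2.7 * 0.317 = 0.8559 m^3/s
Mass flow = volumetric * density
= 0.8559 * 1602 = 1371.1518 kg/s
Convert to t/h: multiply by 3.6
Capacity = 1371.1518 * 3.6
= 4936.1465 t/h

4936.1465 t/h


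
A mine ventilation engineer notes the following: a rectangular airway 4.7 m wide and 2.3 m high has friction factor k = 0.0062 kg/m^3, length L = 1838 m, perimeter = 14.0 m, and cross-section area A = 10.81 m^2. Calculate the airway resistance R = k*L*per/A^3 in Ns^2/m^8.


0.1263 Ns^2/m^8

Compute the numerator:
k * L * per = 0.0062 * 1838 * 14.0
= 159.5384
Compute the denominator:
A^3 = 10.81^3 = 1263.214441
Resistance:
R = 159.5384 / 1263.214441
= 0.1263 Ns^2/m^8


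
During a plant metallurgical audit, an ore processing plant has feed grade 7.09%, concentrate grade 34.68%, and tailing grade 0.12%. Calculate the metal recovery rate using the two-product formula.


Using the two-product formula:
R = 100 * c * (f - t) / (f * (c - t))
Numerator = 100 * 34.68 * (7.09 - 0.12)
= 100 * 34.68 * 6.97
= 24171.96
Denominator = 7.09 * (34.68 - 0.12)
= 7.09 * 34.56
= 245.0304
R = 24171.96 / 245.0304
= 98.6488%

98.6488%


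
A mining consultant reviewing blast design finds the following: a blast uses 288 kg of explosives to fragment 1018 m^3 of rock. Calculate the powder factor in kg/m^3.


Powder factor = explosive mass / rock volume
= 288 / 1018
= 0.2829 kg/m^3

0.2829 kg/m^3


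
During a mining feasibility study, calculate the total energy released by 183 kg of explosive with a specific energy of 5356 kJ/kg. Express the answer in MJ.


Energy = mass * specific_energy / 1000
= 183 * 5356 / 1000
= 980148 / 1000
= 980.148 MJ

980.148 MJ


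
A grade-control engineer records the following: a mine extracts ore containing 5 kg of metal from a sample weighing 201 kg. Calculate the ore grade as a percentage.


Ore grade = (metal mass / ore mass) * 100
= (5 / 201) * 100
= 0.02487562189 * 100
= 2.4876%

2.4876%


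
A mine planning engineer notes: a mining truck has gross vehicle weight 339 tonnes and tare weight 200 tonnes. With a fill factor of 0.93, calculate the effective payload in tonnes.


129.27 tonnes

Maximum payload = gross - tare
= 339 - 200 = 139 tonnes
Effective payload = max payload * fill factor
= 139 * 0.93
= 129.27 tonnes


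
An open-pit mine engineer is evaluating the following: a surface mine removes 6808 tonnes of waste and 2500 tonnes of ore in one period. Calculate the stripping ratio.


2.7232

Stripping ratio = waste tonnage / ore tonnage
= 6808 / 2500
= 2.7232


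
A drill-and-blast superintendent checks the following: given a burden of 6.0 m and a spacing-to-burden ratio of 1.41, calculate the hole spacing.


8.46 m

Spacing = burden * ratio
= 6.0 * 1.41
= 8.46 m


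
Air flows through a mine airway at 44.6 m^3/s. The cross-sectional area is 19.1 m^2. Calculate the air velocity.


Velocity = flow rate / cross-sectional area
= 44.6 / 19.1
= 2.3351 m/s

2.3351 m/s


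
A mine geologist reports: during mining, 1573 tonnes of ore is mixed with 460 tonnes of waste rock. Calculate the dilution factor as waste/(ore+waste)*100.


Total material = ore + waste
= 1573 + 460 = 2033 tonnes
Dilution = waste / total * 100
= 460 / 2033 * 100
= 0.2262666011 * 100
= 22.6267%

22.6267%


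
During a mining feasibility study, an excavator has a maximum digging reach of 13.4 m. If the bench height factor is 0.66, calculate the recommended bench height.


Bench height = reach * factor
= 13.4 * 0.66
= 8.844 m

8.844 m


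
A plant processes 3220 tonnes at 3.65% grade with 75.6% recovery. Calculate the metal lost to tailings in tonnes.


Total metal in feed:
= 3220 * 3.65 / 100 = 117.53 tonnes
Metal recovered:
= 117.53 * 75.6 / 100 = 88.85268 tonnes
Metal lost to tailings:
= 117.53 - 88.85268
= 28.6773 tonnes

28.6773 tonnes


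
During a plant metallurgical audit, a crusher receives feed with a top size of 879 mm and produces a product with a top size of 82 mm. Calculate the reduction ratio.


Reduction ratio = feed size / product size
= 879 / 82
= 10.7195

10.7195


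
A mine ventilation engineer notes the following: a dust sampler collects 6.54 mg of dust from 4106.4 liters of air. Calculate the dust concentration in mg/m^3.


Convert liters to m^3: 1 m^3 = 1000 L
Concentration = mass / volume * 1000
= 6.54 / 4106.4 * 1000
= 0.001592635885 * 1000
= 1.5926 mg/m^3

1.5926 mg/m^3


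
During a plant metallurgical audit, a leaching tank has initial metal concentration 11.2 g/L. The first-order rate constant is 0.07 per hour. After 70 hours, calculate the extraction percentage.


99.2553%

Compute the exponent:
-k * t = -0.07 * 70 = -4.9
Remaining concentration:
C = 11.2 * exp(-4.9)
= 11.2 * 0.007446583071
= 0.08340173039 g/L
Extracted = 11.2 - 0.08340173039 = 11.11659827 g/L
Extraction % = 11.11659827 / 11.2 * 100
= 99.2553%


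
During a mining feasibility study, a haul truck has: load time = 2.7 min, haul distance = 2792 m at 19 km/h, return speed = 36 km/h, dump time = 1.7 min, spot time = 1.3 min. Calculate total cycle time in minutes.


19.1702 min

Convert haul speed to m/min: 19 * 1000/60 = 316.6666667 m/min
Haul time = 2792 / 316.6666667 = 8.816842105 min
Convert return speed to m/min: 36 * 1000/60 = 600 m/min
Return time = 2792 / 600 = 4.653333333 min
Total cycle time:
= 2.7 + 8.816842105 + 1.7 + 4.653333333 + 1.3
= 19.1702 min


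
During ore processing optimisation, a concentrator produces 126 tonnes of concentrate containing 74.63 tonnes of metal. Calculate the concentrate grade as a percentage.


59.2302%

Grade = (metal in concentrate / concentrate mass) * 100
= (74.63 / 126) * 100
= 0.5923015873 * 100
= 59.2302%


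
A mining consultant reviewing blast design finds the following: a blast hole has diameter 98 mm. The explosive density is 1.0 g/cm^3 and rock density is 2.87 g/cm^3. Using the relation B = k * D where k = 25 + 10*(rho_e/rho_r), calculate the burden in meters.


First, compute k:
rho_e / rho_r = 1.0 / 2.87 = 0.3484320557
k = 25 + 10 * 0.3484320557 = 28.48432056
Then, compute burden:
B = k * D / 1000 = 28.48432056 * 98 / 1000
= 2791.463415 / 1000
= 2.7915 m

2.7915 m


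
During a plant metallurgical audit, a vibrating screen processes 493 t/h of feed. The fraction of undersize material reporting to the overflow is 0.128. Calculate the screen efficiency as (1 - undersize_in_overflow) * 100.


Screen efficiency = (1 - fraction of undersize in overflow) * 100
= (1 - 0.128) * 100
= 0.872 * 100
= 87.2%

87.2%


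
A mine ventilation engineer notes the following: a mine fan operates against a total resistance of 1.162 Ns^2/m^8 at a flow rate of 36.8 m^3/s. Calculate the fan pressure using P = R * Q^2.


Compute Q^2:
Q^2 = 36.8^2 = 1354.24
Compute pressure:
P = R * Q^2 = 1.162 * 1354.24
= 1573.6269 Pa

1573.6269 Pa


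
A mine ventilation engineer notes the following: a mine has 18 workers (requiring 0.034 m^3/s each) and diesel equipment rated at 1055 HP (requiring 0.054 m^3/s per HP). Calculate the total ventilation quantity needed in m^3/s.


Airflow for workers:
Q_people = 18 * 0.034 = 0.612 m^3/s
Airflow for diesel equipment:
Q_diesel = 1055 * 0.054 = 56.97 m^3/s
Total ventilation:
Q_total = 0.612 + 56.97
= 57.582 m^3/s

57.582 m^3/s


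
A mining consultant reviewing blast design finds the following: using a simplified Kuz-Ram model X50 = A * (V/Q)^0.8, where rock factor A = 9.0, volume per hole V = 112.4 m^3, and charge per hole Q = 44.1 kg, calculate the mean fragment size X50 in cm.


19.0241 cm

Compute V/Q:
V/Q = 112.4 / 44.1 = 2.548752834
Raise to the power 0.8:
(V/Q)^0.8 = 2.548752834^0.8 = 2.113791647
Multiply by A:
X50 = 9.0 * 2.113791647
= 19.0241 cm


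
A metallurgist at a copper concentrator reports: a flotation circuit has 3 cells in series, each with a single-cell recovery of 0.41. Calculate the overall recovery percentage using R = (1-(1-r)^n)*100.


79.4621%

Complement of single-cell recovery:
1 - r = 1 - 0.41 = 0.59
Raise to power n:
(1 - r)^3 = 0.59^3 = 0.205379
Overall recovery:
R = (1 - 0.205379) * 100
= 79.4621%


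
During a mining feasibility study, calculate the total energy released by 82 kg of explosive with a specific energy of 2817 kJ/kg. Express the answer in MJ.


Energy = mass * specific_energy / 1000
= 82 * 2817 / 1000
= 230994 / 1000
= 230.994 MJ

230.994 MJ


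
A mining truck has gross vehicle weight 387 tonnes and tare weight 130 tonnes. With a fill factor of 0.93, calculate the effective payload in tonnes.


Maximum payload = gross - tare
= 387 - 130 = 257 tonnes
Effective payload = max payload * fill factor
= 257 * 0.93
= 239.01 tonnes

239.01 tonnes


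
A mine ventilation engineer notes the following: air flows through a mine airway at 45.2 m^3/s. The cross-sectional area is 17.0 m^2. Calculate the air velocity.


Velocity = flow rate / cross-sectional area
= 45.2 / 17.0
= 2.6588 m/s

2.6588 m/s


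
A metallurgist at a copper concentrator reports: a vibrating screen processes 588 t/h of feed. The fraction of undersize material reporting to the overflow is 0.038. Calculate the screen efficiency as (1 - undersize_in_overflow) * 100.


96.2%

Screen efficiency = (1 - fraction of undersize in overflow) * 100
= (1 - 0.038) * 100
= 0.962 * 100
= 96.2%


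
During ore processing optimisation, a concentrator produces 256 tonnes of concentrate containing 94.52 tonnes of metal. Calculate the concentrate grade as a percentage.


36.9219%

Grade = (metal in concentrate / concentrate mass) * 100
= (94.52 / 256) * 100
= 0.36921875 * 100
= 36.9219%


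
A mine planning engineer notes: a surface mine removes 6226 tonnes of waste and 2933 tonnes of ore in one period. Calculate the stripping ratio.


Stripping ratio = waste tonnage / ore tonnage
= 6226 / 2933
= 2.1227

2.1227


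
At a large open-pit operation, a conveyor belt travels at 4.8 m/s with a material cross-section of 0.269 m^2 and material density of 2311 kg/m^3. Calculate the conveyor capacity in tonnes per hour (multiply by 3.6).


10742.2675 t/h

Volumetric flow = speed * area
= 4.8 * 0.269 = 1.2912 m^3/s
Mass flow = volumetric * density
= 1.2912 * 2311 = 2983.9632 kg/s
Convert to t/h: multiply by 3.6
Capacity = 2983.9632 * 3.6
= 10742.2675 t/h


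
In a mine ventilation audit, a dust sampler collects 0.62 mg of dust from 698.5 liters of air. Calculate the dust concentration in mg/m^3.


0.8876 mg/m^3

Convert liters to m^3: 1 m^3 = 1000 L
Concentration = mass / volume * 1000
= 0.62 / 698.5 * 1000
= 0.0008876163207 * 1000
= 0.8876 mg/m^3


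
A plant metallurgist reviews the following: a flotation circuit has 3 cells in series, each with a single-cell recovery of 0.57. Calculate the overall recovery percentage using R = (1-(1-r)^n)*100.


92.0493%

Complement of single-cell recovery:
1 - r = 1 - 0.57 = 0.43
Raise to power n:
(1 - r)^3 = 0.43^3 = 0.079507
Overall recovery:
R = (1 - 0.079507) * 100
= 92.0493%


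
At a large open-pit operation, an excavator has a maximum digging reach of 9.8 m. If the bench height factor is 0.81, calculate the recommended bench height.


Bench height = reach * factor
= 9.8 * 0.81
= 7.938 m

7.938 m


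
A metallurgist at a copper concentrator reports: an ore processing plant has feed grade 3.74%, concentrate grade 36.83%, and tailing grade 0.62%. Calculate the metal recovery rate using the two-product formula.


Using the two-product formula:
R = 100 * c * (f - t) / (f * (c - t))
Numerator = 100 * 36.83 * (3.74 - 0.62)
= 100 * 36.83 * 3.12
= 11490.96
Denominator = 3.74 * (36.83 - 0.62)
= 3.74 * 36.21
= 135.4254
R = 11490.96 / 135.4254
= 84.8508%

84.8508%


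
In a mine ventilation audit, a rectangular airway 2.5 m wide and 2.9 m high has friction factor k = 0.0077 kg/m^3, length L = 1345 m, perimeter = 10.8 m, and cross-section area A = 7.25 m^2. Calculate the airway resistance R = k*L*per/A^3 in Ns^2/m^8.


Compute the numerator:
k * L * per = 0.0077 * 1345 * 10.8
= 111.8502
Compute the denominator:
A^3 = 7.25^3 = 381.078125
Resistance:
R = 111.8502 / 381.078125
= 0.2935 Ns^2/m^8

0.2935 Ns^2/m^8


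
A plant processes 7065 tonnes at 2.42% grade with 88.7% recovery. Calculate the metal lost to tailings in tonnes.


19.3199 tonnes

Total metal in feed:
= 7065 * 2.42 / 100 = 170.973 tonnes
Metal recovered:
= 170.973 * 88.7 / 100 = 151.653051 tonnes
Metal lost to tailings:
= 170.973 - 151.653051
= 19.3199 tonnes


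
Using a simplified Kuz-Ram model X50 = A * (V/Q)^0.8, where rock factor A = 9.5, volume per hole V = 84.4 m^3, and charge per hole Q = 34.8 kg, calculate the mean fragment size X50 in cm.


Compute V/Q:
V/Q = 84.4 / 34.8 = 2.425287356
Raise to the power 0.8:
(V/Q)^0.8 = 2.425287356^0.8 = 2.031470697
Multiply by A:
X50 = 9.5 * 2.031470697
= 19.299 cm

19.299 cm


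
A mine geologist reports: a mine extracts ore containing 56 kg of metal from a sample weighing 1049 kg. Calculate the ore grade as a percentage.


Ore grade = (metal mass / ore mass) * 100
= (56 / 1049) * 100
= 0.05338417541 * 100
= 5.3384%

5.3384%


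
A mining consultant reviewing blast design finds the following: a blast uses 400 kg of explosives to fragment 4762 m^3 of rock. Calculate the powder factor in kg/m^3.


0.084 kg/m^3

Powder factor = explosive mass / rock volume
= 400 / 4762
= 0.084 kg/m^3


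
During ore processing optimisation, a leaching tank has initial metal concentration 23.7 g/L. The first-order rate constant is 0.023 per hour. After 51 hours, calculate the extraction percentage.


69.0563%

Compute the exponent:
-k * t = -0.023 * 51 = -1.173
Remaining concentration:
C = 23.7 * exp(-1.173)
= 23.7 * 0.3094372357
= 7.333662486 g/L
Extracted = 23.7 - 7.333662486 = 16.36633751 g/L
Extraction % = 16.36633751 / 23.7 * 100
= 69.0563%


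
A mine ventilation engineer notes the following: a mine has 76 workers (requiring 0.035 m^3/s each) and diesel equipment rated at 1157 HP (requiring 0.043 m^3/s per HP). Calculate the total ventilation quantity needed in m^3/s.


Airflow for workers:
Q_people = 76 * 0.035 = 2.66 m^3/s
Airflow for diesel equipment:
Q_diesel = 1157 * 0.043 = 49.751 m^3/s
Total ventilation:
Q_total = 2.66 + 49.751
= 52.411 m^3/s

52.411 m^3/s


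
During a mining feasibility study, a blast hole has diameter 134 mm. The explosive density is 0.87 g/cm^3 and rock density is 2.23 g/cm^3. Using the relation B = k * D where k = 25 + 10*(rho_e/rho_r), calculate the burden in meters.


First, compute k:
rho_e / rho_r = 0.87 / 2.23 = 0.3901345291
k = 25 + 10 * 0.3901345291 = 28.90134529
Then, compute burden:
B = k * D / 1000 = 28.90134529 * 134 / 1000
= 3872.780269 / 1000
= 3.8728 m

3.8728 m


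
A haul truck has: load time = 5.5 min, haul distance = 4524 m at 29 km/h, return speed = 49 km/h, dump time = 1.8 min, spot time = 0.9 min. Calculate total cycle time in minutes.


23.0996 min

Convert haul speed to m/min: 29 * 1000/60 = 483.3333333 m/min
Haul time = 4524 / 483.3333333 = 9.36 min
Convert return speed to m/min: 49 * 1000/60 = 816.6666667 m/min
Return time = 4524 / 816.6666667 = 5.539591837 min
Total cycle time:
= 5.5 + 9.36 + 1.8 + 5.539591837 + 0.9
= 23.0996 min


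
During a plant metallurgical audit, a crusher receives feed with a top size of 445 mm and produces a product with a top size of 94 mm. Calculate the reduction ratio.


4.734

Reduction ratio = feed size / product size
= 445 / 94
= 4.734


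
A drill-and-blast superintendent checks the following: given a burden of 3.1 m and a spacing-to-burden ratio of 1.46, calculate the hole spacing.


Spacing = burden * ratio
= 3.1 * 1.46
= 4.526 m

4.526 m


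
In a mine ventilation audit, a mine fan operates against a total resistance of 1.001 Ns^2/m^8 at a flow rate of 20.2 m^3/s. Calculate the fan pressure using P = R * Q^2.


408.448 Pa

Compute Q^2:
Q^2 = 20.2^2 = 408.04
Compute pressure:
P = R * Q^2 = 1.001 * 408.04
= 408.448 Pa


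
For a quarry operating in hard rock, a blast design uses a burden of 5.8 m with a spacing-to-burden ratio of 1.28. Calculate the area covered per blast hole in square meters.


43.0592 m^2

First, find the spacing:
Spacing = burden * ratio = 5.8 * 1.28
= 7.424 m
Then, calculate the area:
Area = burden * spacing = 5.8 * 7.424
= 43.0592 m^2


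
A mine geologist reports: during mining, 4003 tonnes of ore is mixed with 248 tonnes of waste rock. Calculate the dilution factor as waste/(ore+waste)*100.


Total material = ore + waste
= 4003 + 248 = 4251 tonnes
Dilution = waste / total * 100
= 248 / 4251 * 100
= 0.0583392143 * 100
= 5.8339%

5.8339%


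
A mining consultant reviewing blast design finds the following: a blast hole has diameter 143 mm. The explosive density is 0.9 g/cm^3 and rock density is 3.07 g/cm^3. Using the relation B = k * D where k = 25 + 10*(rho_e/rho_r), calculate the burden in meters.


First, compute k:
rho_e / rho_r = 0.9 / 3.07 = 0.2931596091
k = 25 + 10 * 0.2931596091 = 27.93159609
Then, compute burden:
B = k * D / 1000 = 27.93159609 * 143 / 1000
= 3994.218241 / 1000
= 3.9942 m

3.9942 m


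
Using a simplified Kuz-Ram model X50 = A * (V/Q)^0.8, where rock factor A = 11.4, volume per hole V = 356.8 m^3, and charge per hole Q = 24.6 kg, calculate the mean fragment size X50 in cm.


96.8493 cm

Compute V/Q:
V/Q = 356.8 / 24.6 = 14.50406504
Raise to the power 0.8:
(V/Q)^0.8 = 14.50406504^0.8 = 8.495555685
Multiply by A:
X50 = 11.4 * 8.495555685
= 96.8493 cm


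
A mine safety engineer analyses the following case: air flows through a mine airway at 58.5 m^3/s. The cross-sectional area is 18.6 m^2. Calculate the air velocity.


Velocity = flow rate / cross-sectional area
= 58.5 / 18.6
= 3.1452 m/s

3.1452 m/s


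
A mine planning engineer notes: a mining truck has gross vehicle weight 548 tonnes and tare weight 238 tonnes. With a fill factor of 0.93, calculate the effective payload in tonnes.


288.3 tonnes

Maximum payload = gross - tare
= 548 - 238 = 310 tonnes
Effective payload = max payload * fill factor
= 310 * 0.93
= 288.3 tonnes


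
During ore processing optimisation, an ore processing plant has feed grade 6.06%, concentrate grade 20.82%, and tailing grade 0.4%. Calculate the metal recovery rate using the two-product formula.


Using the two-product formula:
R = 100 * c * (f - t) / (f * (c - t))
Numerator = 100 * 20.82 * (6.06 - 0.4)
= 100 * 20.82 * 5.66
= 11784.12
Denominator = 6.06 * (20.82 - 0.4)
= 6.06 * 20.42
= 123.7452
R = 11784.12 / 123.7452
= 95.2289%

95.2289%


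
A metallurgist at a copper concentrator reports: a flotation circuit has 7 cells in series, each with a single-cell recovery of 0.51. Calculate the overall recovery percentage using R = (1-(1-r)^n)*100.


Complement of single-cell recovery:
1 - r = 1 - 0.51 = 0.49
Raise to power n:
(1 - r)^7 = 0.49^7 = 0.006782230728
Overall recovery:
R = (1 - 0.006782230728) * 100
= 99.3218%

99.3218%


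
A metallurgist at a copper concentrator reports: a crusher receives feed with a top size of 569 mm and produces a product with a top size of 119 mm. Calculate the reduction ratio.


4.7815

Reduction ratio = feed size / product size
= 569 / 119
= 4.7815


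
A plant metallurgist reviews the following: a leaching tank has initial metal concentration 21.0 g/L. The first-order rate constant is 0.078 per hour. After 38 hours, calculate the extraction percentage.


94.8388%

Compute the exponent:
-k * t = -0.078 * 38 = -2.964
Remaining concentration:
C = 21.0 * exp(-2.964)
= 21.0 * 0.0516120555
= 1.083853166 g/L
Extracted = 21.0 - 1.083853166 = 19.91614683 g/L
Extraction % = 19.91614683 / 21.0 * 100
= 94.8388%


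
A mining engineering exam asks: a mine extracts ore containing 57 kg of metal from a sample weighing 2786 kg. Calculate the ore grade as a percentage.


Ore grade = (metal mass / ore mass) * 100
= (57 / 2786) * 100
= 0.02045944006 * 100
= 2.0459%

2.0459%


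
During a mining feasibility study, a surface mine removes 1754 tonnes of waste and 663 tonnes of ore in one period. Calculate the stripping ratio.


Stripping ratio = waste tonnage / ore tonnage
= 1754 / 663
= 2.6456

2.6456


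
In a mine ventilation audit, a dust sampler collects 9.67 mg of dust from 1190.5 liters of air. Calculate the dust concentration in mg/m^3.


Convert liters to m^3: 1 m^3 = 1000 L
Concentration = mass / volume * 1000
= 9.67 / 1190.5 * 1000
= 0.008122637547 * 1000
= 8.1226 mg/m^3

8.1226 mg/m^3


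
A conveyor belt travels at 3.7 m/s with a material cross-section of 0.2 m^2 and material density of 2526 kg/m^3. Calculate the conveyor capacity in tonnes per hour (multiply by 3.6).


6729.264 t/h

Volumetric flow = speed * area
= 3.7 * 0.2 = 0.74 m^3/s
Mass flow = volumetric * density
= 0.74 * 2526 = 1869.24 kg/s
Convert to t/h: multiply by 3.6
Capacity = 1869.24 * 3.6
= 6729.264 t/h


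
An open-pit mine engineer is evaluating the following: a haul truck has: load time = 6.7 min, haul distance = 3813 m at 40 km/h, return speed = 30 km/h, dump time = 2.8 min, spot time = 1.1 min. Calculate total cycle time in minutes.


23.9455 min

Convert haul speed to m/min: 40 * 1000/60 = 666.6666667 m/min
Haul time = 3813 / 666.6666667 = 5.7195 min
Convert return speed to m/min: 30 * 1000/60 = 500 m/min
Return time = 3813 / 500 = 7.626 min
Total cycle time:
= 6.7 + 5.7195 + 2.8 + 7.626 + 1.1
= 23.9455 min


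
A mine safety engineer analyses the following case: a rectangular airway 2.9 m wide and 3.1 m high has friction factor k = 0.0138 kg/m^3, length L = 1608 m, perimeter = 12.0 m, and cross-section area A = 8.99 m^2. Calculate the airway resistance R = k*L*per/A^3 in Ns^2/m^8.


Compute the numerator:
k * L * per = 0.0138 * 1608 * 12.0
= 266.2848
Compute the denominator:
A^3 = 8.99^3 = 726.572699
Resistance:
R = 266.2848 / 726.572699
= 0.3665 Ns^2/m^8

0.3665 Ns^2/m^8


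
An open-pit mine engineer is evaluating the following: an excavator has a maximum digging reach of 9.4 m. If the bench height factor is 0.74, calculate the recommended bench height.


6.956 m

Bench height = reach * factor
= 9.4 * 0.74
= 6.956 m


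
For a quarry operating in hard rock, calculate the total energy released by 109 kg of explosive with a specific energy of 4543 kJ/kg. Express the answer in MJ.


495.187 MJ

Energy = mass * specific_energy / 1000
= 109 * 4543 / 1000
= 495187 / 1000
= 495.187 MJ


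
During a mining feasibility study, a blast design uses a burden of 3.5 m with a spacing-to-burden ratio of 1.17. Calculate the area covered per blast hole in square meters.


14.3325 m^2

First, find the spacing:
Spacing = burden * ratio = 3.5 * 1.17
= 4.095 m
Then, calculate the area:
Area = burden * spacing = 3.5 * 4.095
= 14.3325 m^2


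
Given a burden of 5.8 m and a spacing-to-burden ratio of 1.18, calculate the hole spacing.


Spacing = burden * ratio
= 5.8 * 1.18
= 6.844 m

6.844 m


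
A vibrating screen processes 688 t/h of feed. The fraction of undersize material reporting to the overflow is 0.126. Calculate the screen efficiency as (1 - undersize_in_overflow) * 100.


Screen efficiency = (1 - fraction of undersize in overflow) * 100
= (1 - 0.126) * 100
= 0.874 * 100
= 87.4%

87.4%


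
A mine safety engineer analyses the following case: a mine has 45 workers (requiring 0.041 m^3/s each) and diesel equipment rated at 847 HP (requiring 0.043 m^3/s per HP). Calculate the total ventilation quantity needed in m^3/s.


38.266 m^3/s

Airflow for workers:
Q_people = 45 * 0.041 = 1.845 m^3/s
Airflow for diesel equipment:
Q_diesel = 847 * 0.043 = 36.421 m^3/s
Total ventilation:
Q_total = 1.845 + 36.421
= 38.266 m^3/s


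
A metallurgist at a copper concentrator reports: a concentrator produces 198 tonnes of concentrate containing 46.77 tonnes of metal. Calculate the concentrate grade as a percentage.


23.6212%

Grade = (metal in concentrate / concentrate mass) * 100
= (46.77 / 198) * 100
= 0.2362121212 * 100
= 23.6212%


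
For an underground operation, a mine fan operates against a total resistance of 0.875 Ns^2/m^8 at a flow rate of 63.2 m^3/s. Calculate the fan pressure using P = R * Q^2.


Compute Q^2:
Q^2 = 63.2^2 = 3994.24
Compute pressure:
P = R * Q^2 = 0.875 * 3994.24
= 3494.96 Pa

3494.96 Pa


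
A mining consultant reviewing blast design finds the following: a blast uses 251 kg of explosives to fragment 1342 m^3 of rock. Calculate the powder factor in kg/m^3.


0.187 kg/m^3

Powder factor = explosive mass / rock volume
= 251 / 1342
= 0.187 kg/m^3


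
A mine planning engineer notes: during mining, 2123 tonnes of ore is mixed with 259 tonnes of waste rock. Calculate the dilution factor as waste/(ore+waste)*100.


10.8732%

Total material = ore + waste
= 2123 + 259 = 2382 tonnes
Dilution = waste / total * 100
= 259 / 2382 * 100
= 0.1087321579 * 100
= 10.8732%
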